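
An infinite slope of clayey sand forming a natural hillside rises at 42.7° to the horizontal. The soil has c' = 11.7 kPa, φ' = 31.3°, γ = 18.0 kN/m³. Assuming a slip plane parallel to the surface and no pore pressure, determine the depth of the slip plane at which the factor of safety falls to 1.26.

z = 2.17 m

Setting FS = 1.26 in FS = [c' + γz cos²β tanφ'] / [γz sinβ cosβ] and solving for z:
z = c' / [γ cosβ (FS·sinβ − cosβ·tanφ')]
  = 11.7 / [18.0·cos42.7°·(1.26·sin42.7° − cos42.7°·tan31.3°)]
  = 11.7 / [18.0·0.7349·(1.26·0.6782 − 0.7349·0.6080)]
  = 11.7 / 5.3925 = 2.170 m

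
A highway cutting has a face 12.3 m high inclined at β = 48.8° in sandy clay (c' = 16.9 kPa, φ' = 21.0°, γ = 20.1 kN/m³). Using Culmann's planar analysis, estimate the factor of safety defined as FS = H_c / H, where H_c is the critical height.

FS = 1.66

H_c = (4c'/γ) · sinβ cosφ' / [1 − cos(β − φ')]
    = (4·16.9/20.1) · sin48.8°·cos21.0° / [1 − cos27.8°]
    = 3.363 · 0.7024 / 0.1154 = 20.47 m
FS = H_c / H = 20.47 / 12.3 = 1.664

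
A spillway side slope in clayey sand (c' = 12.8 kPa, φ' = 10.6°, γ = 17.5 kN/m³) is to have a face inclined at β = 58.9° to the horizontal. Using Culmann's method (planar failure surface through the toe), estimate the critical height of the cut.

H_c = 7.36 m

Culmann's analysis gives the critical failure plane at α_cr = (β + φ')/2 = (58.9 + 10.6)/2 = 34.8°, and the critical height
H_c = (4c'/γ) · sinβ cosφ' / [1 − cos(β − φ')]
    = (4·12.8/17.5) · sin58.9°·cos10.6° / [1 − cos(48.3°)]
    = 2.926 · 0.8563·0.9829 / [1 − 0.6652]
    = 2.926 · 0.8417 / 0.3348
    = 7.36 m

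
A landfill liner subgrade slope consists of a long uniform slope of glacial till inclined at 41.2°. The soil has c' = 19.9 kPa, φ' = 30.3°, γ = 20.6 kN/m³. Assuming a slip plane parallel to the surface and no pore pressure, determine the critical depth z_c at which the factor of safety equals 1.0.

z_c = 5.86 m

Setting FS = 1.00 in FS = [c' + γz cos²β tanφ'] / [γz sinβ cosβ] and solving for z:
z = c' / [γ cosβ (FS·sinβ − cosβ·tanφ')]
  = 19.9 / [20.6·cos41.2°·(1.00·sin41.2° − cos41.2°·tan30.3°)]
  = 19.9 / [20.6·0.7524·(1.00·0.6587 − 0.7524·0.5844)]
  = 19.9 / 3.3947 = 5.862 m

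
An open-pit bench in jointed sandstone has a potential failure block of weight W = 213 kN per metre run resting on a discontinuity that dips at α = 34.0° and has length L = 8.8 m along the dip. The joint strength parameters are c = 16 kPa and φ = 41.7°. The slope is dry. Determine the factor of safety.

FS = 2.50

Resolving the block weight along and normal to the plane and applying the Mohr–Coulomb strength on the joint:
N' = W cosα = 213·cos34.0° = 176.6 kN/m
Driving force T = W sinα = 213·sin34.0° = 119.1 kN/m
Resisting force R = c·L + N'·tanφ = 16·8.8 + 176.6·tan41.7° = 140.8 + 157.3 = 298.1 kN/m
FS = R / T = 298.1 / 119.1 = 2.503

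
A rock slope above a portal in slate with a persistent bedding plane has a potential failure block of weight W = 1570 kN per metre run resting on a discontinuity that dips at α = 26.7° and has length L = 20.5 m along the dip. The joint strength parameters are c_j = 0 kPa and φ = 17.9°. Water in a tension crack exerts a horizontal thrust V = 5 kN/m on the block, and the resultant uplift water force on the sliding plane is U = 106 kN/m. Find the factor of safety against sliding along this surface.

Resolving the block weight along and normal to the plane and applying the Mohr–Coulomb strength on the joint:
N' = W cosα − U − V sinα = 1570·cos26.7° − 106 − 5·sin26.7° = 1294.3 kN/m
Driving force T = W sinα + V cosα = 1570·sin26.7° + 5·cos26.7° = 709.9 kN/m
Resisting force R = c_j·L + N'·tanφ = 0·20.5 + 1294.3·tan17.9° = 0.0 + 418.1 = 418.1 kN/m
FS = R / T = 418.1 / 709.9 = 0.589

FS = 0.59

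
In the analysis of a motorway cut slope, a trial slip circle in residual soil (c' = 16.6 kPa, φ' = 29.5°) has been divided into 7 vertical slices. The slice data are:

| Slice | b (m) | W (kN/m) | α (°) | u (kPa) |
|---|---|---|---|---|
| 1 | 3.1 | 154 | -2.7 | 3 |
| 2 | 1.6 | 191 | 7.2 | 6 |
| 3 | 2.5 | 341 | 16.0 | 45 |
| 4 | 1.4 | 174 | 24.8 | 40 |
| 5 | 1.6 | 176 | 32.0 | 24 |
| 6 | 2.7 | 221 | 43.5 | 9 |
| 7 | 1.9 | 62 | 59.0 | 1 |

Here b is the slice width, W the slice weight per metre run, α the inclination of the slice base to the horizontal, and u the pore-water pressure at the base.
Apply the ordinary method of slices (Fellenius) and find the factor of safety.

Ordinary method of slices: FS = Σ[c'·Δl_i + (W_i cosα_i − u_i·Δl_i)·tanφ'] / Σ W_i sinα_i, with Δl_i = b_i / cosα_i.
Slice 1: Δl = 3.1/cos(-2.7°) = 3.103 m; N'_1 = 154·cos(-2.7°) − 3·3.103 = 144.5; c'Δl = 51.52; W sinα = -7.3
Slice 2: Δl = 1.6/cos7.2° = 1.613 m; N'_2 = 191·cos7.2° − 6·1.613 = 179.8; c'Δl = 26.77; W sinα = 23.9
Slice 3: Δl = 2.5/cos16.0° = 2.601 m; N'_3 = 341·cos16.0° − 45·2.601 = 210.8; c'Δl = 43.17; W sinα = 94.0
Slice 4: Δl = 1.4/cos24.8° = 1.542 m; N'_4 = 174·cos24.8° − 40·1.542 = 96.3; c'Δl = 25.60; W sinα = 73.0
Slice 5: Δl = 1.6/cos32.0° = 1.887 m; N'_5 = 176·cos32.0° − 24·1.887 = 104.0; c'Δl = 31.32; W sinα = 93.3
Slice 6: Δl = 2.7/cos43.5° = 3.722 m; N'_6 = 221·cos43.5° − 9·3.722 = 126.8; c'Δl = 61.79; W sinα = 152.1
Slice 7: Δl = 1.9/cos59.0° = 3.689 m; N'_7 = 62·cos59.0° − 1·3.689 = 28.2; c'Δl = 61.24; W sinα = 53.1
Σc'Δl = 301.4 kN/m; ΣN' = 890.4 kN/m; ΣW sinα = 482.2 kN/m
Resisting = 301.4 + 890.4·tan29.5° = 301.4 + 503.8 = 805.2 kN/m
FS = 805.2 / 482.2 = 1.670

FS = 1.67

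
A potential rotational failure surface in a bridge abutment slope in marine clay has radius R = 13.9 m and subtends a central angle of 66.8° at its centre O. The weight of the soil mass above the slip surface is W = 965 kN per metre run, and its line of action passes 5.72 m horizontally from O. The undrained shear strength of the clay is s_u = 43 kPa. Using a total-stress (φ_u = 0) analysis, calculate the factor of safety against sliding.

Taking moments about the centre O, the resisting moment is provided by the undrained shear strength acting along the arc:
Arc length L_a = R·θ = 13.9·(66.8°·π/180) = 13.9·1.1659 = 16.21 m
M_R = s_u·L_a·R = 43·16.21·13.9 = 9686.2 kN·m/m
M_D = W·d = 965·5.72 = 5519.8 kN·m/m
FS = M_R / M_D = 9686.2 / 5519.8 = 1.755

FS = 1.75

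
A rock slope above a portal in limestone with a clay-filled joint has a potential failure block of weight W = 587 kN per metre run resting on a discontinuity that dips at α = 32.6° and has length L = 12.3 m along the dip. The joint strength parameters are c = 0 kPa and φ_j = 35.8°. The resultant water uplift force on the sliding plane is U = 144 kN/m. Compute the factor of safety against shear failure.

FS = 0.80

Resolving the block weight along and normal to the plane and applying the Mohr–Coulomb strength on the joint:
N' = W cosα − U = 587·cos32.6° − 144 = 350.5 kN/m
Driving force T = W sinα = 587·sin32.6° = 316.3 kN/m
Resisting force R = c·L + N'·tanφ_j = 0·12.3 + 350.5·tan35.8° = 0.0 + 252.8 = 252.8 kN/m
FS = R / T = 252.8 / 316.3 = 0.799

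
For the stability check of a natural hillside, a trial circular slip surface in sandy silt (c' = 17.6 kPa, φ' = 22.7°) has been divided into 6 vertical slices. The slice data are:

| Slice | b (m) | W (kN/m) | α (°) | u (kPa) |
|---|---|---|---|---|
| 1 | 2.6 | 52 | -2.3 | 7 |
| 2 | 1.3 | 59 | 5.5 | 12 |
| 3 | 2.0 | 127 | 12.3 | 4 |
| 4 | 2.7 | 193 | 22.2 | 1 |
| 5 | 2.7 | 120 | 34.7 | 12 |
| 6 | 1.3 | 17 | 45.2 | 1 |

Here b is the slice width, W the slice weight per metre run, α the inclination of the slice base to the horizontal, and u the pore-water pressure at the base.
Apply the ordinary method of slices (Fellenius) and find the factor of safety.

Ordinary method of slices: FS = Σ[c'·Δl_i + (W_i cosα_i − u_i·Δl_i)·tanφ'] / Σ W_i sinα_i, with Δl_i = b_i / cosα_i.
Slice 1: Δl = 2.6/cos(-2.3°) = 2.602 m; N'_1 = 52·cos(-2.3°) − 7·2.602 = 33.7; c'Δl = 45.80; W sinα = -2.1
Slice 2: Δl = 1.3/cos5.5° = 1.306 m; N'_2 = 59·cos5.5° − 12·1.306 = 43.1; c'Δl = 22.99; W sinα = 5.7
Slice 3: Δl = 2.0/cos12.3° = 2.047 m; N'_3 = 127·cos12.3° − 4·2.047 = 115.9; c'Δl = 36.03; W sinα = 27.1
Slice 4: Δl = 2.7/cos22.2° = 2.916 m; N'_4 = 193·cos22.2° − 1·2.916 = 175.8; c'Δl = 51.32; W sinα = 72.9
Slice 5: Δl = 2.7/cos34.7° = 3.284 m; N'_5 = 120·cos34.7° − 12·3.284 = 59.2; c'Δl = 57.80; W sinα = 68.3
Slice 6: Δl = 1.3/cos45.2° = 1.845 m; N'_6 = 17·cos45.2° − 1·1.845 = 10.1; c'Δl = 32.47; W sinα = 12.1
Σc'Δl = 246.4 kN/m; ΣN' = 437.9 kN/m; ΣW sinα = 183.9 kN/m
Resisting = 246.4 + 437.9·tan22.7° = 246.4 + 183.2 = 429.6 kN/m
FS = 429.6 / 183.9 = 2.336

FS = 2.34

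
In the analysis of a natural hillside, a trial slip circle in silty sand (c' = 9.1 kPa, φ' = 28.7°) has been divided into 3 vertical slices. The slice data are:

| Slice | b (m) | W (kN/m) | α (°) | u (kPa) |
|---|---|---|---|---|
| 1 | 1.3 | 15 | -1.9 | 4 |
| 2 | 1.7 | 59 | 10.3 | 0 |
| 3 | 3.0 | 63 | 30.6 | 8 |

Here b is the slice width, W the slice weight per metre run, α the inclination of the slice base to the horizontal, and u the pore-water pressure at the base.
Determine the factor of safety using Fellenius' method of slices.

Ordinary method of slices: FS = Σ[c'·Δl_i + (W_i cosα_i − u_i·Δl_i)·tanφ'] / Σ W_i sinα_i, with Δl_i = b_i / cosα_i.
Slice 1: Δl = 1.3/cos(-1.9°) = 1.301 m; N'_1 = 15·cos(-1.9°) − 4·1.301 = 9.8; c'Δl = 11.84; W sinα = -0.5
Slice 2: Δl = 1.7/cos10.3° = 1.728 m; N'_2 = 59·cos10.3° − 0·1.728 = 58.0; c'Δl = 15.72; W sinα = 10.5
Slice 3: Δl = 3.0/cos30.6° = 3.485 m; N'_3 = 63·cos30.6° − 8·3.485 = 26.3; c'Δl = 31.72; W sinα = 32.1
Σc'Δl = 59.3 kN/m; ΣN' = 94.2 kN/m; ΣW sinα = 42.1 kN/m
Resisting = 59.3 + 94.2·tan28.7° = 59.3 + 51.6 = 110.8 kN/m
FS = 110.8 / 42.1 = 2.631

FS = 2.63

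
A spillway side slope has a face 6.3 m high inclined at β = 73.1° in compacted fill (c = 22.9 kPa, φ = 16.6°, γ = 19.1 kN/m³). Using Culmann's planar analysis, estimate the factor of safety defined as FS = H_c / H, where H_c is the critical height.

H_c = (4c/γ) · sinβ cosφ / [1 − cos(β − φ)]
    = (4·22.9/19.1) · sin73.1°·cos16.6° / [1 − cos56.5°]
    = 4.796 · 0.9169 / 0.4481 = 9.81 m
FS = H_c / H = 9.81 / 6.3 = 1.558

FS = 1.56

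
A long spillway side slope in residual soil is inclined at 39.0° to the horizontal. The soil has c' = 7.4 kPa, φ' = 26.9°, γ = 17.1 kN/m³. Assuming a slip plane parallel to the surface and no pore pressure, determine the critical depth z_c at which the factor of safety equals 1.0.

Setting FS = 1.00 in FS = [c' + γz cos²β tanφ'] / [γz sinβ cosβ] and solving for z:
z = c' / [γ cosβ (FS·sinβ − cosβ·tanφ')]
  = 7.4 / [17.1·cos39.0°·(1.00·sin39.0° − cos39.0°·tan26.9°)]
  = 7.4 / [17.1·0.7771·(1.00·0.6293 − 0.7771·0.5073)]
  = 7.4 / 3.1236 = 2.369 m

z_c = 2.37 m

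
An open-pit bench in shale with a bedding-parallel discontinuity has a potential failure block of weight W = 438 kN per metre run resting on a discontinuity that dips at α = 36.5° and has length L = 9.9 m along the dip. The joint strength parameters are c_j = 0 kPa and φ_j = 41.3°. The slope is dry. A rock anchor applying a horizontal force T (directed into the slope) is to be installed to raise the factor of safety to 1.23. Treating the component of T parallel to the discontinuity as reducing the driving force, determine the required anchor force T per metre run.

T = 7 kN/m

Resolving forces along and normal to the sliding plane, with the horizontal anchor force T adding T·sinα to the effective normal force and T·cosα acting up the plane against the driving force:
FS = [c_jL + (W cosα + T sinα) tanφ_j] / [W sinα − T cosα]
Without the anchor: N' = 352.1 kN/m, driving T_d = 260.5 kN/m, resisting R = 0·9.9 + 352.1·tan41.3° = 309.3 kN/m, FS = 1.19.
Setting FS = 1.23 and solving for T:
1.23·(260.5 − T cos36.5°) = 309.3 + T sin36.5°·tan41.3°
T·(sin36.5°·tan41.3° + 1.23·cos36.5°) = 1.23·260.5 − 309.3
T·(0.5948·0.8785 + 1.23·0.8039) = 320.5 − 309.3 = 11.1
T·1.5113 = 11.1
T = 7.4 kN/m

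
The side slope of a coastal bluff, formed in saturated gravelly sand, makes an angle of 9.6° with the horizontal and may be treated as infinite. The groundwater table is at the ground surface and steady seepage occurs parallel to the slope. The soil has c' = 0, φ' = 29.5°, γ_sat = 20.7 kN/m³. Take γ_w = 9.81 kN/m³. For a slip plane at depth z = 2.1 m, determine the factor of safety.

FS = 1.76

With seepage parallel to the slope and the water table at the surface, the effective normal stress on the slip plane uses the buoyant unit weight γ' = γ_sat − γ_w while the driving shear stress uses γ_sat:
FS = [c' + γ' z cos²β tanφ'] / [γ_sat z sinβ cosβ]
(For c' = 0 this reduces to FS = (γ'/γ_sat)·tanφ'/tanβ.)
γ' = 20.7 − 9.81 = 10.89 kN/m³
Numerator = 0.0 + 10.89·2.1·cos²9.6°·tan29.5° = 0.0 + 10.89·2.1·0.9722·0.5658 = 12.579 kPa
Denominator = 20.7·2.1·sin9.6°·cos9.6° = 20.7·2.1·0.1668·0.9860 = 7.148 kPa
FS = 12.579 / 7.148 = 1.760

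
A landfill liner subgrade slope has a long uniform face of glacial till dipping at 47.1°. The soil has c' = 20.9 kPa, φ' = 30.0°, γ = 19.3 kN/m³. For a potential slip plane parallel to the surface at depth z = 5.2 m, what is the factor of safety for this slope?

FS = 0.95

For an infinite slope with a slip plane parallel to the surface (no pore pressure): FS = [c' + γz cos²β tanφ'] / [γz sinβ cosβ].
γz = 19.3·5.2 = 100.36 kN/m²
Numerator = 20.9 + 100.36·cos²47.1°·tan30.0° = 20.9 + 100.36·0.4634·0.5774 = 47.750 kPa
Denominator = 100.36·sin47.1°·cos47.1° = 100.36·0.7325·0.6807 = 50.045 kPa
FS = 47.750 / 50.045 = 0.954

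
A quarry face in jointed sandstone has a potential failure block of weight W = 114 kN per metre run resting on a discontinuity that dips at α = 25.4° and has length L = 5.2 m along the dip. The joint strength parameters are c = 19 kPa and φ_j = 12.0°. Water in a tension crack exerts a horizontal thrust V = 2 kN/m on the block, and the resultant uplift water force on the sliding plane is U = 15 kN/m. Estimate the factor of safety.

Resolving the block weight along and normal to the plane and applying the Mohr–Coulomb strength on the joint:
N' = W cosα − U − V sinα = 114·cos25.4° − 15 − 2·sin25.4° = 87.1 kN/m
Driving force T = W sinα + V cosα = 114·sin25.4° + 2·cos25.4° = 50.7 kN/m
Resisting force R = c·L + N'·tanφ_j = 19·5.2 + 87.1·tan12.0° = 98.8 + 18.5 = 117.3 kN/m
FS = R / T = 117.3 / 50.7 = 2.314

FS = 2.31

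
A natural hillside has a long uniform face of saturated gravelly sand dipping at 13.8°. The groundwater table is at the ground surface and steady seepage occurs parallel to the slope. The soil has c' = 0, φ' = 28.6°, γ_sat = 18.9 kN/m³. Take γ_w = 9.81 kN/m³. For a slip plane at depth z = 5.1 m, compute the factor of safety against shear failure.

FS = 1.07

With seepage parallel to the slope and the water table at the surface, the effective normal stress on the slip plane uses the buoyant unit weight γ' = γ_sat − γ_w while the driving shear stress uses γ_sat:
FS = [c' + γ' z cos²β tanφ'] / [γ_sat z sinβ cosβ]
(For c' = 0 this reduces to FS = (γ'/γ_sat)·tanφ'/tanβ.)
γ' = 18.9 − 9.81 = 9.09 kN/m³
Numerator = 0.0 + 9.09·5.1·cos²13.8°·tan28.6° = 0.0 + 9.09·5.1·0.9431·0.5452 = 23.838 kPa
Denominator = 18.9·5.1·sin13.8°·cos13.8° = 18.9·5.1·0.2385·0.9711 = 22.329 kPa
FS = 23.838 / 22.329 = 1.068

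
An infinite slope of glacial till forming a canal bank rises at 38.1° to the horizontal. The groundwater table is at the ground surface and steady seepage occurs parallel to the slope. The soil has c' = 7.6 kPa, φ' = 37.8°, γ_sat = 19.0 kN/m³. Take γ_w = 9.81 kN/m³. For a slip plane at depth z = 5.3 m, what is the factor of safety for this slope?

FS = 0.63

With seepage parallel to the slope and the water table at the surface, the effective normal stress on the slip plane uses the buoyant unit weight γ' = γ_sat − γ_w while the driving shear stress uses γ_sat:
FS = [c' + γ' z cos²β tanφ'] / [γ_sat z sinβ cosβ]
γ' = 19.0 − 9.81 = 9.19 kN/m³
Numerator = 7.6 + 9.19·5.3·cos²38.1°·tan37.8° = 7.6 + 9.19·5.3·0.6193·0.7757 = 30.997 kPa
Denominator = 19.0·5.3·sin38.1°·cos38.1° = 19.0·5.3·0.6170·0.7869 = 48.897 kPa
FS = 30.997 / 48.897 = 0.634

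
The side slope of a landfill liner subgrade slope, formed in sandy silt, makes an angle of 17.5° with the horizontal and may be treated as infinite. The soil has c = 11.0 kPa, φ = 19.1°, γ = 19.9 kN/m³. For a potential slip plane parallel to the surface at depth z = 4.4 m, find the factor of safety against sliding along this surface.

For an infinite slope with a slip plane parallel to the surface (no pore pressure): FS = [c + γz cos²β tanφ] / [γz sinβ cosβ].
γz = 19.9·4.4 = 87.56 kN/m²
Numerator = 11.0 + 87.56·cos²17.5°·tan19.1° = 11.0 + 87.56·0.9096·0.3463 = 38.579 kPa
Denominator = 87.56·sin17.5°·cos17.5° = 87.56·0.3007·0.9537 = 25.111 kPa
FS = 38.579 / 25.111 = 1.536

FS = 1.54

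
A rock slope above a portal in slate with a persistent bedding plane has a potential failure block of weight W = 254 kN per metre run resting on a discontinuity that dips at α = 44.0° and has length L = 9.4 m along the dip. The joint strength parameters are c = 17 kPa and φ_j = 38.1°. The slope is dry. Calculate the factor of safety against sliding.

FS = 1.72

Resolving the block weight along and normal to the plane and applying the Mohr–Coulomb strength on the joint:
N' = W cosα = 254·cos44.0° = 182.7 kN/m
Driving force T = W sinα = 254·sin44.0° = 176.4 kN/m
Resisting force R = c·L + N'·tanφ_j = 17·9.4 + 182.7·tan38.1° = 159.8 + 143.3 = 303.1 kN/m
FS = R / T = 303.1 / 176.4 = 1.718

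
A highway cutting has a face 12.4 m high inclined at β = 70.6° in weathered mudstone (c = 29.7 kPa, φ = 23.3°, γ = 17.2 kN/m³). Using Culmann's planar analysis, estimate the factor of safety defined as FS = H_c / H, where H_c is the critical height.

H_c = (4c/γ) · sinβ cosφ / [1 − cos(β − φ)]
    = (4·29.7/17.2) · sin70.6°·cos23.3° / [1 − cos47.3°]
    = 6.907 · 0.8663 / 0.3218 = 18.59 m
FS = H_c / H = 18.59 / 12.4 = 1.499

FS = 1.50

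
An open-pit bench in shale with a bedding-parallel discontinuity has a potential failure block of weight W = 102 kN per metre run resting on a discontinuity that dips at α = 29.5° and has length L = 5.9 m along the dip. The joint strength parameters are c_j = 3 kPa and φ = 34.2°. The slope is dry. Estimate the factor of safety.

FS = 1.55

Resolving the block weight along and normal to the plane and applying the Mohr–Coulomb strength on the joint:
N' = W cosα = 102·cos29.5° = 88.8 kN/m
Driving force T = W sinα = 102·sin29.5° = 50.2 kN/m
Resisting force R = c_j·L + N'·tanφ = 3·5.9 + 88.8·tan34.2° = 17.7 + 60.3 = 78.0 kN/m
FS = R / T = 78.0 / 50.2 = 1.554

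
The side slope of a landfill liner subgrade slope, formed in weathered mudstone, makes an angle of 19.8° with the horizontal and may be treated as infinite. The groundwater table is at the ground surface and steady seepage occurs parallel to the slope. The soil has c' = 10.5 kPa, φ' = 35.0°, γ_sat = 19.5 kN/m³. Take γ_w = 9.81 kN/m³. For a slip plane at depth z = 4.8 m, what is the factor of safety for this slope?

With seepage parallel to the slope and the water table at the surface, the effective normal stress on the slip plane uses the buoyant unit weight γ' = γ_sat − γ_w while the driving shear stress uses γ_sat:
FS = [c' + γ' z cos²β tanφ'] / [γ_sat z sinβ cosβ]
γ' = 19.5 − 9.81 = 9.69 kN/m³
Numerator = 10.5 + 9.69·4.8·cos²19.8°·tan35.0° = 10.5 + 9.69·4.8·0.8853·0.7002 = 39.331 kPa
Denominator = 19.5·4.8·sin19.8°·cos19.8° = 19.5·4.8·0.3387·0.9409 = 29.831 kPa
FS = 39.331 / 29.831 = 1.318

FS = 1.32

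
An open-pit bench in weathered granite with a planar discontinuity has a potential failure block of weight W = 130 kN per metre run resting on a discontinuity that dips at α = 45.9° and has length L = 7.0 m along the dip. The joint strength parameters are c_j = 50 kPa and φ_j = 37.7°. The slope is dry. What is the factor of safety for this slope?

FS = 4.50

Resolving the block weight along and normal to the plane and applying the Mohr–Coulomb strength on the joint:
N' = W cosα = 130·cos45.9° = 90.5 kN/m
Driving force T = W sinα = 130·sin45.9° = 93.4 kN/m
Resisting force R = c_j·L + N'·tanφ_j = 50·7.0 + 90.5·tan37.7° = 350.0 + 69.9 = 419.9 kN/m
FS = R / T = 419.9 / 93.4 = 4.498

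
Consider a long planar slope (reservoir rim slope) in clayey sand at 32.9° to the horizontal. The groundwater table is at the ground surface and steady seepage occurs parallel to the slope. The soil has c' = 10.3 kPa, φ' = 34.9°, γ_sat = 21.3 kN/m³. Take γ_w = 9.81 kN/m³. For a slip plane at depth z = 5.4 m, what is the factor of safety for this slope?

FS = 0.78

With seepage parallel to the slope and the water table at the surface, the effective normal stress on the slip plane uses the buoyant unit weight γ' = γ_sat − γ_w while the driving shear stress uses γ_sat:
FS = [c' + γ' z cos²β tanφ'] / [γ_sat z sinβ cosβ]
γ' = 21.3 − 9.81 = 11.49 kN/m³
Numerator = 10.3 + 11.49·5.4·cos²32.9°·tan34.9° = 10.3 + 11.49·5.4·0.7050·0.6976 = 40.813 kPa
Denominator = 21.3·5.4·sin32.9°·cos32.9° = 21.3·5.4·0.5432·0.8396 = 52.456 kPa
FS = 40.813 / 52.456 = 0.778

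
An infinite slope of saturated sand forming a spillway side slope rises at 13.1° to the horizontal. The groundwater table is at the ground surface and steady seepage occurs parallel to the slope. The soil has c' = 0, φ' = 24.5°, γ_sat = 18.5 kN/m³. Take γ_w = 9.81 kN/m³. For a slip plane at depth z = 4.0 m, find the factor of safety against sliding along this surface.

FS = 0.92

With seepage parallel to the slope and the water table at the surface, the effective normal stress on the slip plane uses the buoyant unit weight γ' = γ_sat − γ_w while the driving shear stress uses γ_sat:
FS = [c' + γ' z cos²β tanφ'] / [γ_sat z sinβ cosβ]
(For c' = 0 this reduces to FS = (γ'/γ_sat)·tanφ'/tanβ.)
γ' = 18.5 − 9.81 = 8.69 kN/m³
Numerator = 0.0 + 8.69·4.0·cos²13.1°·tan24.5° = 0.0 + 8.69·4.0·0.9486·0.4557 = 15.027 kPa
Denominator = 18.5·4.0·sin13.1°·cos13.1° = 18.5·4.0·0.2267·0.9740 = 16.336 kPa
FS = 15.027 / 16.336 = 0.920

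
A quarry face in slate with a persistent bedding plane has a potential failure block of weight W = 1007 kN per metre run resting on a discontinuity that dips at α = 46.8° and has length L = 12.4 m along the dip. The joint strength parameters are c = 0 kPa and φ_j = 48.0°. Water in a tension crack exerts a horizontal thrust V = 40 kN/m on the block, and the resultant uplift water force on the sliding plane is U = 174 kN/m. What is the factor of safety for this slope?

FS = 0.71

Resolving the block weight along and normal to the plane and applying the Mohr–Coulomb strength on the joint:
N' = W cosα − U − V sinα = 1007·cos46.8° − 174 − 40·sin46.8° = 486.2 kN/m
Driving force T = W sinα + V cosα = 1007·sin46.8° + 40·cos46.8° = 761.5 kN/m
Resisting force R = c·L + N'·tanφ_j = 0·12.4 + 486.2·tan48.0° = 0.0 + 540.0 = 540.0 kN/m
FS = R / T = 540.0 / 761.5 = 0.709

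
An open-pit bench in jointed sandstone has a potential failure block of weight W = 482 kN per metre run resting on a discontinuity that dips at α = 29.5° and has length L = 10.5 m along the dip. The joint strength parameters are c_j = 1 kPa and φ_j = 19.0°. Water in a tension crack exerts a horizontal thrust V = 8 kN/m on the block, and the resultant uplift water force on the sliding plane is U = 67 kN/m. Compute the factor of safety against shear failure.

FS = 0.53

Resolving the block weight along and normal to the plane and applying the Mohr–Coulomb strength on the joint:
N' = W cosα − U − V sinα = 482·cos29.5° − 67 − 8·sin29.5° = 348.6 kN/m
Driving force T = W sinα + V cosα = 482·sin29.5° + 8·cos29.5° = 244.3 kN/m
Resisting force R = c_j·L + N'·tanφ_j = 1·10.5 + 348.6·tan19.0° = 10.5 + 120.0 = 130.5 kN/m
FS = R / T = 130.5 / 244.3 = 0.534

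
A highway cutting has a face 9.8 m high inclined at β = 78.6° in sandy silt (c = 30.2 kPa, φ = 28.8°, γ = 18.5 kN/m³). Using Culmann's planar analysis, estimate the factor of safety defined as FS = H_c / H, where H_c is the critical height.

FS = 1.61

H_c = (4c/γ) · sinβ cosφ / [1 − cos(β − φ)]
    = (4·30.2/18.5) · sin78.6°·cos28.8° / [1 − cos49.8°]
    = 6.530 · 0.8590 / 0.3545 = 15.82 m
FS = H_c / H = 15.82 / 9.8 = 1.614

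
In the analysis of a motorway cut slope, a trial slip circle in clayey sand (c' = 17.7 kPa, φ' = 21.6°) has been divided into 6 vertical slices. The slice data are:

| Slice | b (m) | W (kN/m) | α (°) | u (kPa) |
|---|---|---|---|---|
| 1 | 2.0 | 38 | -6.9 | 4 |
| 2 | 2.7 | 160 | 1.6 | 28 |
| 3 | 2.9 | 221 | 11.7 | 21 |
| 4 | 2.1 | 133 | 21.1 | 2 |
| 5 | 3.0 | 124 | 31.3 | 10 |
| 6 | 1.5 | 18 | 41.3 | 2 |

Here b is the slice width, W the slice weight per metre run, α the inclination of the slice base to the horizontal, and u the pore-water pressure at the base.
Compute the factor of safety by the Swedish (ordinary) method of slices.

Ordinary method of slices: FS = Σ[c'·Δl_i + (W_i cosα_i − u_i·Δl_i)·tanφ'] / Σ W_i sinα_i, with Δl_i = b_i / cosα_i.
Slice 1: Δl = 2.0/cos(-6.9°) = 2.015 m; N'_1 = 38·cos(-6.9°) − 4·2.015 = 29.7; c'Δl = 35.66; W sinα = -4.6
Slice 2: Δl = 2.7/cos1.6° = 2.701 m; N'_2 = 160·cos1.6° − 28·2.701 = 84.3; c'Δl = 47.81; W sinα = 4.5
Slice 3: Δl = 2.9/cos11.7° = 2.962 m; N'_3 = 221·cos11.7° − 21·2.962 = 154.2; c'Δl = 52.42; W sinα = 44.8
Slice 4: Δl = 2.1/cos21.1° = 2.251 m; N'_4 = 133·cos21.1° − 2·2.251 = 119.6; c'Δl = 39.84; W sinα = 47.9
Slice 5: Δl = 3.0/cos31.3° = 3.511 m; N'_5 = 124·cos31.3° − 10·3.511 = 70.8; c'Δl = 62.14; W sinα = 64.4
Slice 6: Δl = 1.5/cos41.3° = 1.997 m; N'_6 = 18·cos41.3° − 2·1.997 = 9.5; c'Δl = 35.34; W sinα = 11.9
Σc'Δl = 273.2 kN/m; ΣN' = 468.1 kN/m; ΣW sinα = 168.9 kN/m
Resisting = 273.2 + 468.1·tan21.6° = 273.2 + 185.4 = 458.6 kN/m
FS = 458.6 / 168.9 = 2.715

FS = 2.72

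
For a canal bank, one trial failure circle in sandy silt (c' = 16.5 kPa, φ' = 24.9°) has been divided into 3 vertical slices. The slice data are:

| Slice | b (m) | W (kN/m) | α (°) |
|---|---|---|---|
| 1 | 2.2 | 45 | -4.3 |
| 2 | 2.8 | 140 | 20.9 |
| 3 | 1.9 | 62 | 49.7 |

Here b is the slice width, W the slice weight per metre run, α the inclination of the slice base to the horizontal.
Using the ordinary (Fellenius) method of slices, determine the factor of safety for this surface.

Ordinary method of slices: FS = Σ[c'·Δl_i + (W_i cosα_i)·tanφ'] / Σ W_i sinα_i, with Δl_i = b_i / cosα_i.
Slice 1: Δl = 2.2/cos(-4.3°) = 2.206 m; N'_1 = 45·cos(-4.3°) = 44.9; c'Δl = 36.40; W sinα = -3.4
Slice 2: Δl = 2.8/cos20.9° = 2.997 m; N'_2 = 140·cos20.9° = 130.8; c'Δl = 49.45; W sinα = 49.9
Slice 3: Δl = 1.9/cos49.7° = 2.938 m; N'_3 = 62·cos49.7° = 40.1; c'Δl = 48.47; W sinα = 47.3
Σc'Δl = 134.3 kN/m; ΣN' = 215.8 kN/m; ΣW sinα = 93.9 kN/m
Resisting = 134.3 + 215.8·tan24.9° = 134.3 + 100.2 = 234.5 kN/m
FS = 234.5 / 93.9 = 2.498

FS = 2.50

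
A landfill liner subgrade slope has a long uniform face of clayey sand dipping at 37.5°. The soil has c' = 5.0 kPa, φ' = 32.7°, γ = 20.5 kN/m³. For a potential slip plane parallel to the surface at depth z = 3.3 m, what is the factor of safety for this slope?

For an infinite slope with a slip plane parallel to the surface (no pore pressure): FS = [c' + γz cos²β tanφ'] / [γz sinβ cosβ].
γz = 20.5·3.3 = 67.65 kN/m²
Numerator = 5.0 + 67.65·cos²37.5°·tan32.7° = 5.0 + 67.65·0.6294·0.6420 = 32.336 kPa
Denominator = 67.65·sin37.5°·cos37.5° = 67.65·0.6088·0.7934 = 32.672 kPa
FS = 32.336 / 32.672 = 0.990

FS = 0.99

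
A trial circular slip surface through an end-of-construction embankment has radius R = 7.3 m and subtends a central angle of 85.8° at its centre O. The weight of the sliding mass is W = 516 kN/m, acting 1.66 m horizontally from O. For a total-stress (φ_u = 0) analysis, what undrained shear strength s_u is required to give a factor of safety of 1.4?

FS = s_u·L_a·R / (W·d), so s_u = FS·W·d / (L_a·R).
Arc length L_a = R·θ = 7.3·(85.8°·π/180) = 7.3·1.4975 = 10.93 m
s_u = 1.4·516·1.66 / (10.93·7.3) = 1199.2 / 79.80 = 15.03 kPa

s_u = 15.0 kPa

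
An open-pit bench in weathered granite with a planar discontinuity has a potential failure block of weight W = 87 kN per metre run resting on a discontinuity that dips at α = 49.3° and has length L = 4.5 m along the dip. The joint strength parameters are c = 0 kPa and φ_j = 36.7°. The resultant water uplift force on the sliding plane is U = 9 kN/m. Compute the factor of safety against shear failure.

FS = 0.54

Resolving the block weight along and normal to the plane and applying the Mohr–Coulomb strength on the joint:
N' = W cosα − U = 87·cos49.3° − 9 = 47.7 kN/m
Driving force T = W sinα = 87·sin49.3° = 66.0 kN/m
Resisting force R = c·L + N'·tanφ_j = 0·4.5 + 47.7·tan36.7° = 0.0 + 35.6 = 35.6 kN/m
FS = R / T = 35.6 / 66.0 = 0.539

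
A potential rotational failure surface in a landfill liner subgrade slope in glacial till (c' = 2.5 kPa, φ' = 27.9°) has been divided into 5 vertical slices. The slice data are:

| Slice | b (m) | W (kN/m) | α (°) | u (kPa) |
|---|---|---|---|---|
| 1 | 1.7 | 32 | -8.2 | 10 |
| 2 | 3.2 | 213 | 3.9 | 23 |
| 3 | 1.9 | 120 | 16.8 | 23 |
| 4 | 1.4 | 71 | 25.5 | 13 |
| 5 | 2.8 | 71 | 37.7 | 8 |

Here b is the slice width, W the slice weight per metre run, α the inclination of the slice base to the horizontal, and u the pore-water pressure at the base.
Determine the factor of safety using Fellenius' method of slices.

Ordinary method of slices: FS = Σ[c'·Δl_i + (W_i cosα_i − u_i·Δl_i)·tanφ'] / Σ W_i sinα_i, with Δl_i = b_i / cosα_i.
Slice 1: Δl = 1.7/cos(-8.2°) = 1.718 m; N'_1 = 32·cos(-8.2°) − 10·1.718 = 14.5; c'Δl = 4.29; W sinα = -4.6
Slice 2: Δl = 3.2/cos3.9° = 3.207 m; N'_2 = 213·cos3.9° − 23·3.207 = 138.7; c'Δl = 8.02; W sinα = 14.5
Slice 3: Δl = 1.9/cos16.8° = 1.985 m; N'_3 = 120·cos16.8° − 23·1.985 = 69.2; c'Δl = 4.96; W sinα = 34.7
Slice 4: Δl = 1.4/cos25.5° = 1.551 m; N'_4 = 71·cos25.5° − 13·1.551 = 43.9; c'Δl = 3.88; W sinα = 30.6
Slice 5: Δl = 2.8/cos37.7° = 3.539 m; N'_5 = 71·cos37.7° − 8·3.539 = 27.9; c'Δl = 8.85; W sinα = 43.4
Σc'Δl = 30.0 kN/m; ΣN' = 294.2 kN/m; ΣW sinα = 118.6 kN/m
Resisting = 30.0 + 294.2·tan27.9° = 30.0 + 155.8 = 185.8 kN/m
FS = 185.8 / 118.6 = 1.567

FS = 1.57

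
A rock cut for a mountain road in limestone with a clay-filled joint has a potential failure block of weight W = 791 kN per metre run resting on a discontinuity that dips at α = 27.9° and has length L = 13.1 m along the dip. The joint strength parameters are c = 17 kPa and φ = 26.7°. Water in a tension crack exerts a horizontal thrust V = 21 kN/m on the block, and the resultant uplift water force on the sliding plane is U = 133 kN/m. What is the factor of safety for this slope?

FS = 1.29

Resolving the block weight along and normal to the plane and applying the Mohr–Coulomb strength on the joint:
N' = W cosα − U − V sinα = 791·cos27.9° − 133 − 21·sin27.9° = 556.2 kN/m
Driving force T = W sinα + V cosα = 791·sin27.9° + 21·cos27.9° = 388.7 kN/m
Resisting force R = c·L + N'·tanφ = 17·13.1 + 556.2·tan26.7° = 222.7 + 279.8 = 502.5 kN/m
FS = R / T = 502.5 / 388.7 = 1.293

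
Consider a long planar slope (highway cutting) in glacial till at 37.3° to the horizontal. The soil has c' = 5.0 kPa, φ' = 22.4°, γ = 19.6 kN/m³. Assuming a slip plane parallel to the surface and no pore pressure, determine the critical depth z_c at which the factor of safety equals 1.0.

z_c = 1.15 m

Setting FS = 1.00 in FS = [c' + γz cos²β tanφ'] / [γz sinβ cosβ] and solving for z:
z = c' / [γ cosβ (FS·sinβ − cosβ·tanφ')]
  = 5.0 / [19.6·cos37.3°·(1.00·sin37.3° − cos37.3°·tan22.4°)]
  = 5.0 / [19.6·0.7955·(1.00·0.6060 − 0.7955·0.4122)]
  = 5.0 / 4.3362 = 1.153 m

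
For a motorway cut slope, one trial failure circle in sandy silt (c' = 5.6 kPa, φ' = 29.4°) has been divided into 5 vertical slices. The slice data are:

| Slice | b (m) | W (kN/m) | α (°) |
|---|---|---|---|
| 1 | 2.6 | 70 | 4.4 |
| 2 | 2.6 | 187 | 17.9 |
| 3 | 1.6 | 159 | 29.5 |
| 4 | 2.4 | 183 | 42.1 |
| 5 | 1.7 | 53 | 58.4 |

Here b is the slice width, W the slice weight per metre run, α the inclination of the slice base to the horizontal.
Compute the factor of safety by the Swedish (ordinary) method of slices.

Ordinary method of slices: FS = Σ[c'·Δl_i + (W_i cosα_i)·tanφ'] / Σ W_i sinα_i, with Δl_i = b_i / cosα_i.
Slice 1: Δl = 2.6/cos4.4° = 2.608 m; N'_1 = 70·cos4.4° = 69.8; c'Δl = 14.60; W sinα = 5.4
Slice 2: Δl = 2.6/cos17.9° = 2.732 m; N'_2 = 187·cos17.9° = 177.9; c'Δl = 15.30; W sinα = 57.5
Slice 3: Δl = 1.6/cos29.5° = 1.838 m; N'_3 = 159·cos29.5° = 138.4; c'Δl = 10.29; W sinα = 78.3
Slice 4: Δl = 2.4/cos42.1° = 3.235 m; N'_4 = 183·cos42.1° = 135.8; c'Δl = 18.11; W sinα = 122.7
Slice 5: Δl = 1.7/cos58.4° = 3.244 m; N'_5 = 53·cos58.4° = 27.8; c'Δl = 18.17; W sinα = 45.1
Σc'Δl = 76.5 kN/m; ΣN' = 549.7 kN/m; ΣW sinα = 309.0 kN/m
Resisting = 76.5 + 549.7·tan29.4° = 76.5 + 309.7 = 386.2 kN/m
FS = 386.2 / 309.0 = 1.250

FS = 1.25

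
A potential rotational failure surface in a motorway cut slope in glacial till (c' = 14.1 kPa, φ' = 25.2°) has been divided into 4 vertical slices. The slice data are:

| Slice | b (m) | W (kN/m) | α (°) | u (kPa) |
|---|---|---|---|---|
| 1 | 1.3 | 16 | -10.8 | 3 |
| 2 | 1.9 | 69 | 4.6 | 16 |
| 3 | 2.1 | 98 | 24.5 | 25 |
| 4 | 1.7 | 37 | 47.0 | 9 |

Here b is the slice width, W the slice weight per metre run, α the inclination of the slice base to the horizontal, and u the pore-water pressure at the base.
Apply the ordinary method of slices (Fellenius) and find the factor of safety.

FS = 2.18

Ordinary method of slices: FS = Σ[c'·Δl_i + (W_i cosα_i − u_i·Δl_i)·tanφ'] / Σ W_i sinα_i, with Δl_i = b_i / cosα_i.
Slice 1: Δl = 1.3/cos(-10.8°) = 1.323 m; N'_1 = 16·cos(-10.8°) − 3·1.323 = 11.7; c'Δl = 18.66; W sinα = -3.0
Slice 2: Δl = 1.9/cos4.6° = 1.906 m; N'_2 = 69·cos4.6° − 16·1.906 = 38.3; c'Δl = 26.88; W sinα = 5.5
Slice 3: Δl = 2.1/cos24.5° = 2.308 m; N'_3 = 98·cos24.5° − 25·2.308 = 31.5; c'Δl = 32.54; W sinα = 40.6
Slice 4: Δl = 1.7/cos47.0° = 2.493 m; N'_4 = 37·cos47.0° − 9·2.493 = 2.8; c'Δl = 35.15; W sinα = 27.1
Σc'Δl = 113.2 kN/m; ΣN' = 84.3 kN/m; ΣW sinα = 70.2 kN/m
Resisting = 113.2 + 84.3·tan25.2° = 113.2 + 39.7 = 152.9 kN/m
FS = 152.9 / 70.2 = 2.177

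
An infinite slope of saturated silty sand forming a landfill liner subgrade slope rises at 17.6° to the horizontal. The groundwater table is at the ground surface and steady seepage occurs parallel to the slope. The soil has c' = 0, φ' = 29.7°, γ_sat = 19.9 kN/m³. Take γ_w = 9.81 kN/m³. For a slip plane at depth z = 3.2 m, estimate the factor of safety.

FS = 0.91

With seepage parallel to the slope and the water table at the surface, the effective normal stress on the slip plane uses the buoyant unit weight γ' = γ_sat − γ_w while the driving shear stress uses γ_sat:
FS = [c' + γ' z cos²β tanφ'] / [γ_sat z sinβ cosβ]
(For c' = 0 this reduces to FS = (γ'/γ_sat)·tanφ'/tanβ.)
γ' = 19.9 − 9.81 = 10.09 kN/m³
Numerator = 0.0 + 10.09·3.2·cos²17.6°·tan29.7° = 0.0 + 10.09·3.2·0.9086·0.5704 = 16.733 kPa
Denominator = 19.9·3.2·sin17.6°·cos17.6° = 19.9·3.2·0.3024·0.9532 = 18.354 kPa
FS = 16.733 / 18.354 = 0.912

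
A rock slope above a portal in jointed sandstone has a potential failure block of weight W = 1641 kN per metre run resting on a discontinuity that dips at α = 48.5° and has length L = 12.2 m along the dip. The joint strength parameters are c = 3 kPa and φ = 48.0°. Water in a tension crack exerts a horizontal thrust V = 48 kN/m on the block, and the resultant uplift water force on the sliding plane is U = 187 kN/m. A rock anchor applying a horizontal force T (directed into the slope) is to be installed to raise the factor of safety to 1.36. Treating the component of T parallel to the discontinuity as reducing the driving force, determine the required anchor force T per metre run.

T = 414 kN/m

Resolving forces along and normal to the sliding plane, with the horizontal anchor force T adding T·sinα to the effective normal force and T·cosα acting up the plane against the driving force:
FS = [cL + (W cosα − U − V sinα + T sinα) tanφ] / [W sinα + V cosα − T cosα]
Without the anchor: N' = 864.4 kN/m, driving T_d = 1260.8 kN/m, resisting R = 3·12.2 + 864.4·tan48.0° = 996.6 kN/m, FS = 0.79.
Setting FS = 1.36 and solving for T:
1.36·(1260.8 − T cos48.5°) = 996.6 + T sin48.5°·tan48.0°
T·(sin48.5°·tan48.0° + 1.36·cos48.5°) = 1.36·1260.8 − 996.6
T·(0.7490·1.1106 + 1.36·0.6626) = 1714.7 − 996.6 = 718.1
T·1.7330 = 718.1
T = 414.4 kN/m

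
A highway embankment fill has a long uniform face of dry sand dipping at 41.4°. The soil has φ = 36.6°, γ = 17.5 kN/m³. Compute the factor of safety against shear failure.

For a dry cohesionless infinite slope the factor of safety is FS = tanφ / tanβ.
FS = tan36.6° / tan41.4° = 0.7427 / 0.8816 = 0.842

FS = 0.84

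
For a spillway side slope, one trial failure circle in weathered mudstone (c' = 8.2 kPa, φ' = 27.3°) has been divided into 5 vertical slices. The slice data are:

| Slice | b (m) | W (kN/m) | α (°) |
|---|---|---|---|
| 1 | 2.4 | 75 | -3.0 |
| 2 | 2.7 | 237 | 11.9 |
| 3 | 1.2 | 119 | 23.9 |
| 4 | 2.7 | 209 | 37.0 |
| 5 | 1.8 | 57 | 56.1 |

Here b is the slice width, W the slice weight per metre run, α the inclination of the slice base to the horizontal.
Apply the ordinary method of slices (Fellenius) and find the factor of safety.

Ordinary method of slices: FS = Σ[c'·Δl_i + (W_i cosα_i)·tanφ'] / Σ W_i sinα_i, with Δl_i = b_i / cosα_i.
Slice 1: Δl = 2.4/cos(-3.0°) = 2.403 m; N'_1 = 75·cos(-3.0°) = 74.9; c'Δl = 19.71; W sinα = -3.9
Slice 2: Δl = 2.7/cos11.9° = 2.759 m; N'_2 = 237·cos11.9° = 231.9; c'Δl = 22.63; W sinα = 48.9
Slice 3: Δl = 1.2/cos23.9° = 1.313 m; N'_3 = 119·cos23.9° = 108.8; c'Δl = 10.76; W sinα = 48.2
Slice 4: Δl = 2.7/cos37.0° = 3.381 m; N'_4 = 209·cos37.0° = 166.9; c'Δl = 27.72; W sinα = 125.8
Slice 5: Δl = 1.8/cos56.1° = 3.227 m; N'_5 = 57·cos56.1° = 31.8; c'Δl = 26.46; W sinα = 47.3
Σc'Δl = 107.3 kN/m; ΣN' = 614.3 kN/m; ΣW sinα = 266.2 kN/m
Resisting = 107.3 + 614.3·tan27.3° = 107.3 + 317.1 = 424.3 kN/m
FS = 424.3 / 266.2 = 1.594

FS = 1.59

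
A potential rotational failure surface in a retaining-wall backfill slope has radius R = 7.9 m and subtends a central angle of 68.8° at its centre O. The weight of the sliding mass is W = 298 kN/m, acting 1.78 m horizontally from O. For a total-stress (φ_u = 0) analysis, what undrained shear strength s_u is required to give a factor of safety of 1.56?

FS = s_u·L_a·R / (W·d), so s_u = FS·W·d / (L_a·R).
Arc length L_a = R·θ = 7.9·(68.8°·π/180) = 7.9·1.2008 = 9.49 m
s_u = 1.56·298·1.78 / (9.49·7.9) = 827.5 / 74.94 = 11.04 kPa

s_u = 11.0 kPa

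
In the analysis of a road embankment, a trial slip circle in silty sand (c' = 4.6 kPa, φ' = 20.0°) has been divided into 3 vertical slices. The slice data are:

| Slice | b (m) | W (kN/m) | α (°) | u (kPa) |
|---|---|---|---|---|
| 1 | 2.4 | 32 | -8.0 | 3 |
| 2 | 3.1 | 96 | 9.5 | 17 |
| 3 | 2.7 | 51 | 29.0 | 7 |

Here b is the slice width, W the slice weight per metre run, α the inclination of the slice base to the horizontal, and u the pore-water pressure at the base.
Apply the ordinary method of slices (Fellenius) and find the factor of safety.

Ordinary method of slices: FS = Σ[c'·Δl_i + (W_i cosα_i − u_i·Δl_i)·tanφ'] / Σ W_i sinα_i, with Δl_i = b_i / cosα_i.
Slice 1: Δl = 2.4/cos(-8.0°) = 2.424 m; N'_1 = 32·cos(-8.0°) − 3·2.424 = 24.4; c'Δl = 11.15; W sinα = -4.5
Slice 2: Δl = 3.1/cos9.5° = 3.143 m; N'_2 = 96·cos9.5° − 17·3.143 = 41.3; c'Δl = 14.46; W sinα = 15.8
Slice 3: Δl = 2.7/cos29.0° = 3.087 m; N'_3 = 51·cos29.0° − 7·3.087 = 23.0; c'Δl = 14.20; W sinα = 24.7
Σc'Δl = 39.8 kN/m; ΣN' = 88.7 kN/m; ΣW sinα = 36.1 kN/m
Resisting = 39.8 + 88.7·tan20.0° = 39.8 + 32.3 = 72.1 kN/m
FS = 72.1 / 36.1 = 1.996

FS = 2.00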